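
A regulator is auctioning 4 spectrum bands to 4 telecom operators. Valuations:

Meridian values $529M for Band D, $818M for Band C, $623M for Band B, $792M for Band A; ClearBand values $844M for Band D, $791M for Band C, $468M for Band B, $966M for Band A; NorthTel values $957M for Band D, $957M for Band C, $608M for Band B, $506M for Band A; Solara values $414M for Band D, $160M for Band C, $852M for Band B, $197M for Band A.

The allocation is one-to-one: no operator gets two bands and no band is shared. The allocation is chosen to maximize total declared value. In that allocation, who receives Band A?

Optimal: Meridian→Band C ($818M), ClearBand→Band A ($966M), NorthTel→Band D ($957M), Solara→Band B ($852M) — total 818+966+957+852 = $3593M.
Next-best assignment: Meridian→Band A, ClearBand→Band D, NorthTel→Band C, Solara→Band B = $3445M.
Every other assignment is strictly worse.

ClearBand receives Band A.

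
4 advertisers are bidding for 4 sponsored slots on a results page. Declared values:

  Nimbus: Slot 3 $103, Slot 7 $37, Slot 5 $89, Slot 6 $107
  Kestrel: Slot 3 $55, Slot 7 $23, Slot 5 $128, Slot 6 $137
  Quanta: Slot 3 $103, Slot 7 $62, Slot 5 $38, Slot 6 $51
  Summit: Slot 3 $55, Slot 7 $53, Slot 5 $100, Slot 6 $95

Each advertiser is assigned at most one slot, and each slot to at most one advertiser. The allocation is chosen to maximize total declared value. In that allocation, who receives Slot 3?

Nimbus receives Slot 3.

Treat this as an assignment problem: match each advertiser to one slot.
Optimal: Nimbus→Slot 3 ($103), Kestrel→Slot 6 ($137), Quanta→Slot 7 ($62), Summit→Slot 5 ($100) — total 103+137+62+100 = $402.
Row-greedy (each advertiser in turn takes its best remaining slot) gives $391, worse by 11.
Nimbus's own top slot is Slot 6 ($107), but forcing Nimbus→Slot 6 and reassigning the rest optimally gives only $391 — worse by 11.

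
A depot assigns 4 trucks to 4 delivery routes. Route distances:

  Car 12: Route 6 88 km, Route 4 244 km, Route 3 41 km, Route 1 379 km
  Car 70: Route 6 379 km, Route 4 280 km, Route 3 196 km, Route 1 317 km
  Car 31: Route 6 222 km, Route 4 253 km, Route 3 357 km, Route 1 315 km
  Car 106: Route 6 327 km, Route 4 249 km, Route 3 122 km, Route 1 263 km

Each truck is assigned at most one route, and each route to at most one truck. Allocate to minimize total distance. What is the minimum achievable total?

Optimal: Car 12→Route 6 (88 km), Car 70→Route 1 (317 km), Car 31→Route 4 (253 km), Car 106→Route 3 (122 km) — total 88+317+253+122 = 780 km.
Checked against all permutations: 780 km is optimal.

Min total: 780 km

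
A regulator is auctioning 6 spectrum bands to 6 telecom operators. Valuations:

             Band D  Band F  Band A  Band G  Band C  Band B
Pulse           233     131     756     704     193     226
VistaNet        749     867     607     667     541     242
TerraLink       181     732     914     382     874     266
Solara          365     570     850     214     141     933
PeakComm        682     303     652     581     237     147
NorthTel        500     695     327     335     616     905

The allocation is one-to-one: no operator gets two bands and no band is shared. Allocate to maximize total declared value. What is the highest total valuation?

Maximum total: $4882M

This is the linear assignment problem.
Optimal: Pulse→Band G ($704M), VistaNet→Band F ($867M), TerraLink→Band C ($874M), Solara→Band A ($850M), PeakComm→Band D ($682M), NorthTel→Band B ($905M) — total 704+867+874+850+682+905 = $4882M.
Next-best assignment: Pulse→Band G, VistaNet→Band F, TerraLink→Band A, Solara→Band B, PeakComm→Band D, NorthTel→Band C = $4716M.
Swapping PeakComm↔VistaNet (PeakComm→Band F $303M, VistaNet→Band D $749M) loses 497.
Every other assignment is strictly worse.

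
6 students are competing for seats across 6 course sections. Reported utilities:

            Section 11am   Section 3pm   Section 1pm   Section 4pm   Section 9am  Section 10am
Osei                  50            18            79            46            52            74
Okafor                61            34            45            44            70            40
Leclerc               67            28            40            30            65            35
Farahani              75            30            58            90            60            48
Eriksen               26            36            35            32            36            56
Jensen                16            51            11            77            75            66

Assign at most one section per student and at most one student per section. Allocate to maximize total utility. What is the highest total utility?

Optimal: Osei→Section 1pm (79 points), Okafor→Section 9am (70 points), Leclerc→Section 11am (67 points), Farahani→Section 4pm (90 points), Eriksen→Section 10am (56 points), Jensen→Section 3pm (51 points) — total 79+70+67+90+56+51 = 413 points.
No other one-to-one assignment exceeds 413 points.

Max total: 413 points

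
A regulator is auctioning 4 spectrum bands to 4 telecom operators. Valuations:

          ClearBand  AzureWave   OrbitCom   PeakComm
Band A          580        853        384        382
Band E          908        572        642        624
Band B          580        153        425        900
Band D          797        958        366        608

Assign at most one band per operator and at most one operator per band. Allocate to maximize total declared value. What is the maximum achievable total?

Optimal: ClearBand→Band D ($797M), AzureWave→Band A ($853M), OrbitCom→Band E ($642M), PeakComm→Band B ($900M) — total 797+853+642+900 = $3192M.
Next-best assignment: ClearBand→Band E, AzureWave→Band D, OrbitCom→Band A, PeakComm→Band B = $3150M.
No other one-to-one assignment exceeds $3192M.

Maximum total: $3192M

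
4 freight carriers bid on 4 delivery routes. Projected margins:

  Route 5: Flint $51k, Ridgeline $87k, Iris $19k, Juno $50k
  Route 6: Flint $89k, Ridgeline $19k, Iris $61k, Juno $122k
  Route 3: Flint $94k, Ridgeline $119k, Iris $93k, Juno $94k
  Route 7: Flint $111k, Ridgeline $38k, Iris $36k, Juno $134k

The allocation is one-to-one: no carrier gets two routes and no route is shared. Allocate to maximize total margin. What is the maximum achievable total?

Optimal: Flint→Route 7 ($111k), Ridgeline→Route 5 ($87k), Iris→Route 3 ($93k), Juno→Route 6 ($122k) — total 111+87+93+122 = $413k.
Column-greedy (each route in turn goes to its best remaining carrier) gives $339k, worse by 74.

Maximum total: $413k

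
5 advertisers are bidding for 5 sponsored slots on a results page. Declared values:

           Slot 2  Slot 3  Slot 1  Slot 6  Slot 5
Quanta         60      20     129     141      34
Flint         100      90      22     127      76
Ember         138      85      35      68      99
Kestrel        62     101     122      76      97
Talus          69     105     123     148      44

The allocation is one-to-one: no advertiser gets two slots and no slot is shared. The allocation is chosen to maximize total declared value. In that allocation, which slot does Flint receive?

Flint receives Slot 3.

This is a one-to-one assignment (maximum-weight bipartite matching).
Optimal: Quanta→Slot 1 ($129), Flint→Slot 3 ($90), Ember→Slot 2 ($138), Kestrel→Slot 5 ($97), Talus→Slot 6 ($148) — total 129+90+138+97+148 = $602.
Column-greedy (each slot in turn goes to its best remaining advertiser) gives $596, worse by 6.
Flint's own top slot is Slot 6 ($127), but forcing Flint→Slot 6 and reassigning the rest optimally gives only $596 — worse by 6.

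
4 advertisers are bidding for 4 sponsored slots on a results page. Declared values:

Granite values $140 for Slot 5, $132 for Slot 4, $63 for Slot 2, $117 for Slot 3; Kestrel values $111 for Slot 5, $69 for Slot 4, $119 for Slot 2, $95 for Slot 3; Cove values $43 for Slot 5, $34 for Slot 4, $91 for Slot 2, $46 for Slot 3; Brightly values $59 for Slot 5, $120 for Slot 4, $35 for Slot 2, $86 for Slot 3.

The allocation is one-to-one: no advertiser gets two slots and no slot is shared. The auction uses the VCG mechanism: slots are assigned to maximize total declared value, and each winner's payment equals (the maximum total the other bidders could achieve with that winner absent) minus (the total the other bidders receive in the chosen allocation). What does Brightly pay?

Brightly pays $8.

Efficient allocation: Granite→Slot 5 ($140), Kestrel→Slot 3 ($95), Cove→Slot 2 ($91), Brightly→Slot 4 ($120); total welfare W = $446.
Brightly receives Slot 4 at value $120, so the others get W − 120 = $326.
Without Brightly: best allocation of the remaining 3 bidders over all 4 slots is Granite→Slot 4 ($132), Kestrel→Slot 5 ($111), Cove→Slot 2 ($91), total $334.
VCG payment = (others' best without Brightly) − (others' welfare with Brightly) = 334 − 326 = $8.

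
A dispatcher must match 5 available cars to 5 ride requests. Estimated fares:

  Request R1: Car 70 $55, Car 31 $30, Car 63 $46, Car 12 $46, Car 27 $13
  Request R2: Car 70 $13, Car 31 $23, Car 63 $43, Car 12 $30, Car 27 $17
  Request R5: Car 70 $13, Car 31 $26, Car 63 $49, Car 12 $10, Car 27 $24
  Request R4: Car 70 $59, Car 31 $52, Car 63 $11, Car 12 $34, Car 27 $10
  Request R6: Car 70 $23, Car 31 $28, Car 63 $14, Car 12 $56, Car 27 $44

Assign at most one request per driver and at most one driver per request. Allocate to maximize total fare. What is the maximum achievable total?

Max total: $230

Optimal: Car 70→Request R1 ($55), Car 31→Request R4 ($52), Car 63→Request R2 ($43), Car 12→Request R6 ($56), Car 27→Request R5 ($24) — total 55+52+43+56+24 = $230.
Row-greedy (each driver in turn takes its best remaining request) gives $211, worse by 19.
No other one-to-one assignment exceeds $230.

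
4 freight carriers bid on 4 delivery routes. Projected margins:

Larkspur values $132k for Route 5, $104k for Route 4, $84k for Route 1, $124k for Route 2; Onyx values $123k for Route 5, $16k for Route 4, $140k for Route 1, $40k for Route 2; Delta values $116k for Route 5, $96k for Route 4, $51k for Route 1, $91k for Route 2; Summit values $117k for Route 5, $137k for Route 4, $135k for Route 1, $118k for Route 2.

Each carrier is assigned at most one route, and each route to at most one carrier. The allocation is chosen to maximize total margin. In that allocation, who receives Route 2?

Larkspur receives Route 2.

Optimal: Larkspur→Route 2 ($124k), Onyx→Route 1 ($140k), Delta→Route 5 ($116k), Summit→Route 4 ($137k) — total 124+140+116+137 = $517k.
Larkspur's own top route is Route 5 ($132k), but forcing Larkspur→Route 5 and reassigning the rest optimally gives only $500k — worse by 17.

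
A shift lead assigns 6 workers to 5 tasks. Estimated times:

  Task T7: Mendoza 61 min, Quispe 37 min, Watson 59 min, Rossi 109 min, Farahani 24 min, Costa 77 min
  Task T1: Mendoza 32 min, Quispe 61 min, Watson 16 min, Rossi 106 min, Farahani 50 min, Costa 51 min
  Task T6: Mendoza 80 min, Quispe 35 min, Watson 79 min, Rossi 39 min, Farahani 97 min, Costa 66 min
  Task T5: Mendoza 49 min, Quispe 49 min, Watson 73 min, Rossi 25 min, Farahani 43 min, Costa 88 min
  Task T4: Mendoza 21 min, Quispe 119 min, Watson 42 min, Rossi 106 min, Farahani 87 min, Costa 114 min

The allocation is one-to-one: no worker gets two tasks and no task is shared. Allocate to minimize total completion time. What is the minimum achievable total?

Optimal: Farahani→Task T7 (24 min), Watson→Task T1 (16 min), Quispe→Task T6 (35 min), Rossi→Task T5 (25 min), Mendoza→Task T4 (21 min) — total 24+16+35+25+21 = 121 min.

Min total: 121 min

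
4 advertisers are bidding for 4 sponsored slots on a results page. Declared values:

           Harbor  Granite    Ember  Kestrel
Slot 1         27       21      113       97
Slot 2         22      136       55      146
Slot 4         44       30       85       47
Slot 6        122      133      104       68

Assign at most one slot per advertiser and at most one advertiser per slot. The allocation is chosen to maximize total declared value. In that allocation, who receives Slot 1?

Kestrel receives Slot 1.

Treat this as an assignment problem: match each advertiser to one slot.
Optimal: Harbor→Slot 6 ($122), Granite→Slot 2 ($136), Ember→Slot 4 ($85), Kestrel→Slot 1 ($97) — total 122+136+85+97 = $440.
Next-best assignment: Harbor→Slot 4, Granite→Slot 6, Ember→Slot 1, Kestrel→Slot 2 = $436.
Kestrel's own top slot is Slot 2 ($146), but forcing Kestrel→Slot 2 and reassigning the rest optimally gives only $436 — worse by 4.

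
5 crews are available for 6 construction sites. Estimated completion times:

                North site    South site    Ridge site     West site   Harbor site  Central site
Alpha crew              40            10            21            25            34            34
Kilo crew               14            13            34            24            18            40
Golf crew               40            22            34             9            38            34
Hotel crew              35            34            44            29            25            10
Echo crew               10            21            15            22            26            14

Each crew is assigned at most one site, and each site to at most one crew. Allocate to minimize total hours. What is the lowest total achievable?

This is a one-to-one assignment (minimum-cost bipartite matching).
Optimal: Alpha crew→South site (10 hours), Kilo crew→Harbor site (18 hours), Golf crew→West site (9 hours), Hotel crew→Central site (10 hours), Echo crew→North site (10 hours) — total 10+18+9+10+10 = 57 hours.
Row-greedy (each crew in turn takes its cheapest remaining site) gives 58 hours, worse by 1.
Swapping Echo crew↔Hotel crew (Echo crew→Central site 14 hours, Hotel crew→North site 35 hours) adds 29.

Min total: 57 hours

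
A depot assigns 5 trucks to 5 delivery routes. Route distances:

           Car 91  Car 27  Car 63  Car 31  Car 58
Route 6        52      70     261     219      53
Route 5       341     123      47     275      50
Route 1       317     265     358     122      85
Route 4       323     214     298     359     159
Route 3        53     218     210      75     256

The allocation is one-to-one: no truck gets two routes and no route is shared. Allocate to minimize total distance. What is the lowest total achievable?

Optimal: Car 91→Route 3 (53 km), Car 27→Route 6 (70 km), Car 63→Route 5 (47 km), Car 31→Route 1 (122 km), Car 58→Route 4 (159 km) — total 53+70+47+122+159 = 451 km.
Min-entry greedy (repeatedly take the single cheapest remaining cell) gives 473 km, worse by 22.
Next-best assignment: Car 91→Route 6, Car 27→Route 4, Car 63→Route 5, Car 31→Route 3, Car 58→Route 1 = 473 km.
Swapping Car 31↔Car 91 (Car 31→Route 3 75 km, Car 91→Route 1 317 km) adds 217.

Minimum total: 451 km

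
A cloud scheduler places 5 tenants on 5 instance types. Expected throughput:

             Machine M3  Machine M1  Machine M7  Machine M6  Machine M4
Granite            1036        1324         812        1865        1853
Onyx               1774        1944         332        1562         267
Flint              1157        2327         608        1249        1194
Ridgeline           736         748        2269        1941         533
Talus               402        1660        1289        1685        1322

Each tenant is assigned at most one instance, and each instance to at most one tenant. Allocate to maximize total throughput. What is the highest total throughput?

Optimal: Granite→Machine M4 (1853 ops/s), Onyx→Machine M3 (1774 ops/s), Flint→Machine M1 (2327 ops/s), Ridgeline→Machine M7 (2269 ops/s), Talus→Machine M6 (1685 ops/s) — total 1853+1774+2327+2269+1685 = 9908 ops/s.
Column-greedy (each instance in turn goes to its best remaining tenant) gives 9557 ops/s, worse by 351.
Every other assignment is strictly worse.

Max total: 9908 ops/s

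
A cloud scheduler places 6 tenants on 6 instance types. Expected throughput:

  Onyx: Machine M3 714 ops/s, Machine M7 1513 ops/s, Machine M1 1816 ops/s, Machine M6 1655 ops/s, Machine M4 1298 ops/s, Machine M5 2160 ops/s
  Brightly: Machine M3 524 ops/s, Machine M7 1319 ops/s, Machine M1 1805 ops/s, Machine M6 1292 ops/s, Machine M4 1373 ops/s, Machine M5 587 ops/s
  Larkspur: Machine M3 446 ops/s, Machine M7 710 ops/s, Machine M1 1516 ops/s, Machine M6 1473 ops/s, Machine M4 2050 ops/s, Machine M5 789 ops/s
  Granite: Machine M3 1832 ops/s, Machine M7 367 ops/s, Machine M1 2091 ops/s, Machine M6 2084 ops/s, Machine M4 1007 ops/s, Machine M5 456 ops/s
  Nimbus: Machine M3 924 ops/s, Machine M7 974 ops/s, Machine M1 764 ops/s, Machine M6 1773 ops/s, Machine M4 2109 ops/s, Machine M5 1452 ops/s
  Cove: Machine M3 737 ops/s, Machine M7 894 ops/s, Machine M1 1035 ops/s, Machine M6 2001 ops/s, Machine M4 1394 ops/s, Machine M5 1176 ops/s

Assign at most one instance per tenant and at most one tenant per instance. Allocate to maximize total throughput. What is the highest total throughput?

Optimal: Onyx→Machine M5 (2160 ops/s), Brightly→Machine M7 (1319 ops/s), Larkspur→Machine M1 (1516 ops/s), Granite→Machine M3 (1832 ops/s), Nimbus→Machine M4 (2109 ops/s), Cove→Machine M6 (2001 ops/s) — total 2160+1319+1516+1832+2109+2001 = 10937 ops/s.
Column-greedy (each instance in turn goes to its best remaining tenant) gives 10049 ops/s, worse by 888.
Next-best assignment: Onyx→Machine M5, Brightly→Machine M1, Larkspur→Machine M4, Granite→Machine M3, Nimbus→Machine M7, Cove→Machine M6 = 10822 ops/s.
Swapping Brightly↔Nimbus (Brightly→Machine M4 1373 ops/s, Nimbus→Machine M7 974 ops/s) loses 1081.

Maximum total: 10937 ops/s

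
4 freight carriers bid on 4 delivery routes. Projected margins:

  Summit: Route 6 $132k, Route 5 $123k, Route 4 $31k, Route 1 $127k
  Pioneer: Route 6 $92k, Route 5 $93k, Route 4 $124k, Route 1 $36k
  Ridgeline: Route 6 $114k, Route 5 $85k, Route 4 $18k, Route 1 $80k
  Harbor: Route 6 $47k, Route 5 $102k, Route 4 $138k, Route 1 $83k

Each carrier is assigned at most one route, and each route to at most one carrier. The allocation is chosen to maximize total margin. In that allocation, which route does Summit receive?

Summit receives Route 1.

Optimal: Summit→Route 1 ($127k), Pioneer→Route 5 ($93k), Ridgeline→Route 6 ($114k), Harbor→Route 4 ($138k) — total 127+93+114+138 = $472k.
Max-entry greedy (repeatedly take the single best remaining cell) gives $443k, worse by 29.
No other one-to-one assignment exceeds $472k.
Summit's own top route is Route 6 ($132k), but forcing Summit→Route 6 and reassigning the rest optimally gives only $443k — worse by 29.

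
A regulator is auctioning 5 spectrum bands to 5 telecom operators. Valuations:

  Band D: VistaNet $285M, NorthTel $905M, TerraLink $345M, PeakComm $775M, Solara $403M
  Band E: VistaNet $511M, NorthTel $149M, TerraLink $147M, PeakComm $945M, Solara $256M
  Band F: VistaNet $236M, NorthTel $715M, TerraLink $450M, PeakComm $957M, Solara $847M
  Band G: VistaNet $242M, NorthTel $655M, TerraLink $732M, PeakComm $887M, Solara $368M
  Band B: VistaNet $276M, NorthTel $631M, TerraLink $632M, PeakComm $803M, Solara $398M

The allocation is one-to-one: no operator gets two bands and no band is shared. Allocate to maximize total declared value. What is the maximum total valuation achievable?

Max total: $3798M

Optimal: VistaNet→Band E ($511M), NorthTel→Band D ($905M), TerraLink→Band G ($732M), PeakComm→Band B ($803M), Solara→Band F ($847M) — total 511+905+732+803+847 = $3798M.
Column-greedy (each band in turn goes to its best remaining operator) gives $3705M, worse by 93.
Swapping Solara↔NorthTel (Solara→Band D $403M, NorthTel→Band F $715M) loses 634.
Checked against all permutations: $3798M is optimal.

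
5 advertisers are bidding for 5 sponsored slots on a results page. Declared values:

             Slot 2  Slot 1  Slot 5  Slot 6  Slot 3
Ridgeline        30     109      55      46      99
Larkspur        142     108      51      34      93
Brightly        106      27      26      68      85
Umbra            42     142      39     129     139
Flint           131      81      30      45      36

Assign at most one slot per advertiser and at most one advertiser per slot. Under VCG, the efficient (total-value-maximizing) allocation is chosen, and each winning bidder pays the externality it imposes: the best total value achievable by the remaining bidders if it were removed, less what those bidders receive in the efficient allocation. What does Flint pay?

Flint pays $88.

Efficient allocation: Ridgeline→Slot 5 ($55), Larkspur→Slot 1 ($108), Brightly→Slot 3 ($85), Umbra→Slot 6 ($129), Flint→Slot 2 ($131); total welfare W = $508.
Flint receives Slot 2 at value $131, so the others get W − 131 = $377.
Without Flint: best allocation of the remaining 4 bidders over all 5 slots is Ridgeline→Slot 1 ($109), Larkspur→Slot 2 ($142), Brightly→Slot 3 ($85), Umbra→Slot 6 ($129), total $465.
VCG payment = (others' best without Flint) − (others' welfare with Flint) = 465 − 377 = $88.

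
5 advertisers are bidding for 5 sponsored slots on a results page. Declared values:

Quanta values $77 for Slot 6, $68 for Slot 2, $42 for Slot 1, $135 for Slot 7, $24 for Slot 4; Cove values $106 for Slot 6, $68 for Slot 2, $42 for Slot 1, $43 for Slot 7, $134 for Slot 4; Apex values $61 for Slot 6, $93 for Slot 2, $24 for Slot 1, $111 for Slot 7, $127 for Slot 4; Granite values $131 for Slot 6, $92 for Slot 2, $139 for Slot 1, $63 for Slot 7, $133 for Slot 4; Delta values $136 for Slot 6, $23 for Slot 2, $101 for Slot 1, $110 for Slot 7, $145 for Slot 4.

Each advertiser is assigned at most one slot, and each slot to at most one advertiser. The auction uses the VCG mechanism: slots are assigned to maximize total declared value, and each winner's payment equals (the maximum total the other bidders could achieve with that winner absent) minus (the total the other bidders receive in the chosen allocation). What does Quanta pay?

Efficient allocation: Quanta→Slot 7 ($135), Cove→Slot 4 ($134), Apex→Slot 2 ($93), Granite→Slot 1 ($139), Delta→Slot 6 ($136); total welfare W = $637.
Quanta receives Slot 7 at value $135, so the others get W − 135 = $502.
Without Quanta: best allocation of the remaining 4 bidders over all 5 slots is Cove→Slot 4 ($134), Apex→Slot 7 ($111), Granite→Slot 1 ($139), Delta→Slot 6 ($136), total $520.
VCG payment = (others' best without Quanta) − (others' welfare with Quanta) = 520 − 502 = $18.

Quanta pays $18.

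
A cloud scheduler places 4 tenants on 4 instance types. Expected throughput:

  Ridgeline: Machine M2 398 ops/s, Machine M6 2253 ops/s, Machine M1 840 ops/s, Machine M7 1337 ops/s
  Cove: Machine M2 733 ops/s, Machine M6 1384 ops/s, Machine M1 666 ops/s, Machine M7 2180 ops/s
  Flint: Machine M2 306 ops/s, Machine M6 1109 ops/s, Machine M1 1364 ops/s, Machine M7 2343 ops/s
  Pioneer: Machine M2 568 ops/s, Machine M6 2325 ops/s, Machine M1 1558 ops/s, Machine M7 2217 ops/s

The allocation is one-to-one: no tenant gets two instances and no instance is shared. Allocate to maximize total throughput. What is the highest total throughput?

Treat this as an assignment problem: match each tenant to one instance.
Optimal: Ridgeline→Machine M6 (2253 ops/s), Cove→Machine M2 (733 ops/s), Flint→Machine M7 (2343 ops/s), Pioneer→Machine M1 (1558 ops/s) — total 2253+733+2343+1558 = 6887 ops/s.

Max total: 6887 ops/s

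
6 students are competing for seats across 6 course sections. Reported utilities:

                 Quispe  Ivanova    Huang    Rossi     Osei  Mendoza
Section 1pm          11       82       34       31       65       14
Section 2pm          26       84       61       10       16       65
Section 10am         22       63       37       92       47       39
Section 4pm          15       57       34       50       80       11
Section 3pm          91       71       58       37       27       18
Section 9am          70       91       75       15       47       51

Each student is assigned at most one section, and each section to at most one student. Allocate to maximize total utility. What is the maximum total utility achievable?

Maximum total: 485 points

Optimal: Quispe→Section 3pm (91 points), Ivanova→Section 1pm (82 points), Huang→Section 9am (75 points), Rossi→Section 10am (92 points), Osei→Section 4pm (80 points), Mendoza→Section 2pm (65 points) — total 91+82+75+92+80+65 = 485 points.
Max-entry greedy (repeatedly take the single best remaining cell) gives 453 points, worse by 32.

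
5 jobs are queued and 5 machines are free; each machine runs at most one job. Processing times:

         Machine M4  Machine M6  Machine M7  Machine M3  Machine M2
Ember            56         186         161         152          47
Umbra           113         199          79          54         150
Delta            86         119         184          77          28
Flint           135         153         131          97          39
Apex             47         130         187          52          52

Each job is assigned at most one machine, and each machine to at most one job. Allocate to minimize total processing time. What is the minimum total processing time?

Min total: 345 min

Optimal: Ember→Machine M4 (56 min), Umbra→Machine M7 (79 min), Delta→Machine M6 (119 min), Flint→Machine M2 (39 min), Apex→Machine M3 (52 min) — total 56+79+119+39+52 = 345 min.
Row-greedy (each job in turn takes its cheapest remaining machine) gives 448 min, worse by 103.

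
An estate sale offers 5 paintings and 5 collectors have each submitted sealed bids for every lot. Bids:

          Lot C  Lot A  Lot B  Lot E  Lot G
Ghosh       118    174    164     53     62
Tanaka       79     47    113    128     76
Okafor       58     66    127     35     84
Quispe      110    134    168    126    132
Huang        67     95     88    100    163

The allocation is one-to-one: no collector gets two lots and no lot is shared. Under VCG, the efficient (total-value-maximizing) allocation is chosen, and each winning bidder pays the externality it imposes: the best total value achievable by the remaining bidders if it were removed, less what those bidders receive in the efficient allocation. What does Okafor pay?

Okafor pays $58.

Efficient allocation: Ghosh→Lot A ($174), Tanaka→Lot E ($128), Okafor→Lot B ($127), Quispe→Lot C ($110), Huang→Lot G ($163); total welfare W = $702.
Okafor receives Lot B at value $127, so the others get W − 127 = $575.
Without Okafor: best allocation of the remaining 4 bidders over all 5 lots is Ghosh→Lot A ($174), Tanaka→Lot E ($128), Quispe→Lot B ($168), Huang→Lot G ($163), total $633.
VCG payment = (others' best without Okafor) − (others' welfare with Okafor) = 633 − 575 = $58.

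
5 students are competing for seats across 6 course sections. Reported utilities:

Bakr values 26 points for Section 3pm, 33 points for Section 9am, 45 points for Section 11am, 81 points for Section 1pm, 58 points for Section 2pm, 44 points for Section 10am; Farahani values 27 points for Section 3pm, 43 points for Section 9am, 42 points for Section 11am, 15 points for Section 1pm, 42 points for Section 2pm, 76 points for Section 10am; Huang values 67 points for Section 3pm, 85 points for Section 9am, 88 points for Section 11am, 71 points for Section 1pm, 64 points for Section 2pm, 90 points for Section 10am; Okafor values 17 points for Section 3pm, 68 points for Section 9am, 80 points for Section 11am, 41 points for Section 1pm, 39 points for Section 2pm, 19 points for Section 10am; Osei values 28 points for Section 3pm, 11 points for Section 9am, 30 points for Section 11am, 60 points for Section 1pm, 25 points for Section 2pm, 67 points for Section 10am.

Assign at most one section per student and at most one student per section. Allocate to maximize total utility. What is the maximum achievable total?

Optimal: Bakr→Section 2pm (58 points), Farahani→Section 10am (76 points), Huang→Section 9am (85 points), Okafor→Section 11am (80 points), Osei→Section 1pm (60 points) — total 58+76+85+80+60 = 359 points.
Max-entry greedy (repeatedly take the single best remaining cell) gives 322 points, worse by 37.
Next-best assignment: Bakr→Section 1pm, Farahani→Section 2pm, Huang→Section 9am, Okafor→Section 11am, Osei→Section 10am = 355 points.
Checked against all permutations: 359 points is optimal.

Max total: 359 points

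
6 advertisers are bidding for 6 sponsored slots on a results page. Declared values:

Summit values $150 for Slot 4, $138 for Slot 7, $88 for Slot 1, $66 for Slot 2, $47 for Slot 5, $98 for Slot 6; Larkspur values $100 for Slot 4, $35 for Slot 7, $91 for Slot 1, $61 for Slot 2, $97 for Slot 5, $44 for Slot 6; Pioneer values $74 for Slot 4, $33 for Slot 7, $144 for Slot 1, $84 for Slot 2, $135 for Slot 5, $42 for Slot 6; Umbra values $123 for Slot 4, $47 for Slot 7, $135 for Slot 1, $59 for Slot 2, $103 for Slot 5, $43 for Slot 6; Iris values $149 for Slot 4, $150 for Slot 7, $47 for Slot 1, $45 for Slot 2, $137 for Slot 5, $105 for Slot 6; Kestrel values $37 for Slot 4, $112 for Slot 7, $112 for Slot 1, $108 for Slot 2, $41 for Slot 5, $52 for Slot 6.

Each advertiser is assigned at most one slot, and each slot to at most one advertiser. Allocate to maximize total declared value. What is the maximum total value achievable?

Maximum total: $726

Optimal: Summit→Slot 6 ($98), Larkspur→Slot 4 ($100), Pioneer→Slot 5 ($135), Umbra→Slot 1 ($135), Iris→Slot 7 ($150), Kestrel→Slot 2 ($108) — total 98+100+135+135+150+108 = $726.
Column-greedy (each slot in turn goes to its best remaining advertiser) gives $699, worse by 27.
Swapping Umbra↔Pioneer (Umbra→Slot 5 $103, Pioneer→Slot 1 $144) loses 23.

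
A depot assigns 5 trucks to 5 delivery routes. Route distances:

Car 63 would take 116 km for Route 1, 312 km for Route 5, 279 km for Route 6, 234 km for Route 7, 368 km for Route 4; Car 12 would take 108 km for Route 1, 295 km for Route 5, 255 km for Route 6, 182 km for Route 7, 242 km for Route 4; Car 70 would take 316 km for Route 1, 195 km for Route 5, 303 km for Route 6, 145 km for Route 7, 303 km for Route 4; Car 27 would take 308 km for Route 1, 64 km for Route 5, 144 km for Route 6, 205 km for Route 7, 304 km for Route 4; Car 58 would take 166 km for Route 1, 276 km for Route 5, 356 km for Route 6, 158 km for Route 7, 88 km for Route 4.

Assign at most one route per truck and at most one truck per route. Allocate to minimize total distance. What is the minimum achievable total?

Optimal: Car 63→Route 1 (116 km), Car 12→Route 6 (255 km), Car 70→Route 7 (145 km), Car 27→Route 5 (64 km), Car 58→Route 4 (88 km) — total 116+255+145+64+88 = 668 km.
Row-greedy (each truck in turn takes its cheapest remaining route) gives 725 km, worse by 57.
Next-best assignment: Car 63→Route 6, Car 12→Route 1, Car 70→Route 7, Car 27→Route 5, Car 58→Route 4 = 684 km.
Swapping Car 12↔Car 58 (Car 12→Route 4 242 km, Car 58→Route 6 356 km) adds 255.

Minimum total: 668 km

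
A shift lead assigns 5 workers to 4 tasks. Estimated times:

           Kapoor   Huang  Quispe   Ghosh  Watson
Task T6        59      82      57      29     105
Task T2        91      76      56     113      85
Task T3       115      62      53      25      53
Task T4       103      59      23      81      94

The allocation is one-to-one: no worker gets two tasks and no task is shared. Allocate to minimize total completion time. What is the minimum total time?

Minimum total: 181 min

Optimal: Ghosh→Task T6 (29 min), Huang→Task T2 (76 min), Watson→Task T3 (53 min), Quispe→Task T4 (23 min) — total 29+76+53+23 = 181 min.
Min-entry greedy (repeatedly take the single cheapest remaining cell) gives 183 min, worse by 2.
Next-best assignment: Kapoor→Task T6, Huang→Task T2, Ghosh→Task T3, Quispe→Task T4 = 183 min.
Swapping Watson↔Ghosh (Watson→Task T6 105 min, Ghosh→Task T3 25 min) adds 48.
Every other assignment is strictly worse.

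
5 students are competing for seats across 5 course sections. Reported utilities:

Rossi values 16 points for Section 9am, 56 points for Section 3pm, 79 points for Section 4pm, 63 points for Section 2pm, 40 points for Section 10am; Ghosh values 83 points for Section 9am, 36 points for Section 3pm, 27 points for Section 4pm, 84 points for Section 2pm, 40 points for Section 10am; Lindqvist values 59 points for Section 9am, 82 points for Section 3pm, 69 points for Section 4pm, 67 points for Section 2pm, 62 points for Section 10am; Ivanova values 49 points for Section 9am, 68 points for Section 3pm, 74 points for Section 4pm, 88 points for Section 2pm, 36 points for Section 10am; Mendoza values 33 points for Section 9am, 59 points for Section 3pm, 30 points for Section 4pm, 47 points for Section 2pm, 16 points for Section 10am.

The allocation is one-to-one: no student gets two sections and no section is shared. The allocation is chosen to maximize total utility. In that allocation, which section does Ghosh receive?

This is a one-to-one assignment (maximum-weight bipartite matching).
Optimal: Rossi→Section 4pm (79 points), Ghosh→Section 9am (83 points), Lindqvist→Section 10am (62 points), Ivanova→Section 2pm (88 points), Mendoza→Section 3pm (59 points) — total 79+83+62+88+59 = 371 points.
Max-entry greedy (repeatedly take the single best remaining cell) gives 348 points, worse by 23.
Swapping Mendoza↔Lindqvist (Mendoza→Section 10am 16 points, Lindqvist→Section 3pm 82 points) loses 23.
Checked against all permutations: 371 points is optimal.
Ghosh's own top section is Section 2pm (84 points), but forcing Ghosh→Section 2pm and reassigning the rest optimally gives only 333 points — worse by 38.

Ghosh receives Section 9am.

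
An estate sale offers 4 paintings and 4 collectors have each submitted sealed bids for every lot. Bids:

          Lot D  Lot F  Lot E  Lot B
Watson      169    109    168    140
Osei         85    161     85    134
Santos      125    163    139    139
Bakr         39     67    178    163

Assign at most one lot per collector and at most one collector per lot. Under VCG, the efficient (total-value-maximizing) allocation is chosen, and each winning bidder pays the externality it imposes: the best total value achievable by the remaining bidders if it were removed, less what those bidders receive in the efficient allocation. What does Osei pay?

Efficient allocation: Watson→Lot D ($169), Osei→Lot F ($161), Santos→Lot B ($139), Bakr→Lot E ($178); total welfare W = $647.
Osei receives Lot F at value $161, so the others get W − 161 = $486.
Without Osei: best allocation of the remaining 3 bidders over all 4 lots is Watson→Lot D ($169), Santos→Lot F ($163), Bakr→Lot E ($178), total $510.
VCG payment = (others' best without Osei) − (others' welfare with Osei) = 510 − 486 = $24.

Osei pays $24.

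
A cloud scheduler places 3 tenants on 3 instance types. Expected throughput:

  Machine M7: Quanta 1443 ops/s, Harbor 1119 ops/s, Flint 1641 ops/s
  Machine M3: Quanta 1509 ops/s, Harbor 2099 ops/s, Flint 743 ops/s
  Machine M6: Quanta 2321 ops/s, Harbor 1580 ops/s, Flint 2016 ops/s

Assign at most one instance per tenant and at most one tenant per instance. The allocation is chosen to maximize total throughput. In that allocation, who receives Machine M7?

Flint receives Machine M7.

This is the linear assignment problem.
Optimal: Quanta→Machine M6 (2321 ops/s), Harbor→Machine M3 (2099 ops/s), Flint→Machine M7 (1641 ops/s) — total 2321+2099+1641 = 6061 ops/s.
Flint's own top instance is Machine M6 (2016 ops/s), but forcing Flint→Machine M6 and reassigning the rest optimally gives only 5558 ops/s — worse by 503.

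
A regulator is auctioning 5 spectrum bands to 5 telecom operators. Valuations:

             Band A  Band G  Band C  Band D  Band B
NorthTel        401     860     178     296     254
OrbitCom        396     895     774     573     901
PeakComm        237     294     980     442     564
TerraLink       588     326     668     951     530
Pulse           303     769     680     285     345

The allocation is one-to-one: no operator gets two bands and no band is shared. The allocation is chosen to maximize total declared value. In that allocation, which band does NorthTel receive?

NorthTel receives Band A.

Optimal: NorthTel→Band A ($401M), OrbitCom→Band B ($901M), PeakComm→Band C ($980M), TerraLink→Band D ($951M), Pulse→Band G ($769M) — total 401+901+980+951+769 = $4002M.
Next-best assignment: NorthTel→Band G, OrbitCom→Band B, PeakComm→Band C, TerraLink→Band D, Pulse→Band A = $3995M.
Swapping TerraLink↔OrbitCom (TerraLink→Band B $530M, OrbitCom→Band D $573M) loses 749.
NorthTel's own top band is Band G ($860M), but forcing NorthTel→Band G and reassigning the rest optimally gives only $3995M — worse by 7.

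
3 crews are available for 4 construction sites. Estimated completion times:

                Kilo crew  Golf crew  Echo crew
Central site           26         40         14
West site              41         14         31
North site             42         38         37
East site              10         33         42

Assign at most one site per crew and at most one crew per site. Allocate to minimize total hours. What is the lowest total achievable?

Optimal: Kilo crew→East site (10 hours), Golf crew→West site (14 hours), Echo crew→Central site (14 hours) — total 10+14+14 = 38 hours.
Column-greedy (each site in turn goes to its cheapest remaining crew) gives 70 hours, worse by 32.
Next-best assignment: Kilo crew→East site, Golf crew→West site, Echo crew→North site = 61 hours.

Min total: 38 hours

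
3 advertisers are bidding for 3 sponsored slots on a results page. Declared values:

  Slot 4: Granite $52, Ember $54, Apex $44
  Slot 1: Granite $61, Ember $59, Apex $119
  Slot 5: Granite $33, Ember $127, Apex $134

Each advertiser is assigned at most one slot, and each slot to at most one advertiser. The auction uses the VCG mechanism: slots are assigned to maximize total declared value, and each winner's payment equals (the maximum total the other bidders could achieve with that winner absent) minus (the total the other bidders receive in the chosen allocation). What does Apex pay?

Apex pays $9.

Efficient allocation: Granite→Slot 4 ($52), Ember→Slot 5 ($127), Apex→Slot 1 ($119); total welfare W = $298.
Apex receives Slot 1 at value $119, so the others get W − 119 = $179.
Without Apex: best allocation of the remaining 2 bidders over all 3 slots is Granite→Slot 1 ($61), Ember→Slot 5 ($127), total $188.
VCG payment = (others' best without Apex) − (others' welfare with Apex) = 188 − 179 = $9.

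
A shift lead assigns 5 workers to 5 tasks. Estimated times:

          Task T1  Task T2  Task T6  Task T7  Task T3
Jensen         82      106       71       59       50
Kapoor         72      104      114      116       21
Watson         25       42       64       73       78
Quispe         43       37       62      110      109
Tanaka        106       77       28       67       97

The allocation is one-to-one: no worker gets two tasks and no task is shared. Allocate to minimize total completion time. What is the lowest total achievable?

Minimum total: 170 min

This is a one-to-one assignment (minimum-cost bipartite matching).
Optimal: Jensen→Task T7 (59 min), Kapoor→Task T3 (21 min), Watson→Task T1 (25 min), Quispe→Task T2 (37 min), Tanaka→Task T6 (28 min) — total 59+21+25+37+28 = 170 min.
Row-greedy (each worker in turn takes its cheapest remaining task) gives 293 min, worse by 123.
Next-best assignment: Jensen→Task T7, Kapoor→Task T3, Watson→Task T2, Quispe→Task T1, Tanaka→Task T6 = 193 min.
Every other assignment is strictly worse.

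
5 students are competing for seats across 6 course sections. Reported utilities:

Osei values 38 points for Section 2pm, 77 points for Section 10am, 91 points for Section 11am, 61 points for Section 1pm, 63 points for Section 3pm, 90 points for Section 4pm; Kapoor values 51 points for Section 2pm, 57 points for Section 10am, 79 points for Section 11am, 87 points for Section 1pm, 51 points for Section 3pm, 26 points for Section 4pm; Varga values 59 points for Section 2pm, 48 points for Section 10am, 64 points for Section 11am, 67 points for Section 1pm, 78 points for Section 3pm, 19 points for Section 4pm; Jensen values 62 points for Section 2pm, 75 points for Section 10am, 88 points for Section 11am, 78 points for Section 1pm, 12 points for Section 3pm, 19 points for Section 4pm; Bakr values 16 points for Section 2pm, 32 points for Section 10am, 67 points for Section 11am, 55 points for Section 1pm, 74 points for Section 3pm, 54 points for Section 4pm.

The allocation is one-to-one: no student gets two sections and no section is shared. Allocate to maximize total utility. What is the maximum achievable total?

Max total: 398 points

Optimal: Osei→Section 4pm (90 points), Kapoor→Section 1pm (87 points), Varga→Section 2pm (59 points), Jensen→Section 11am (88 points), Bakr→Section 3pm (74 points) — total 90+87+59+88+74 = 398 points.
Max-entry greedy (repeatedly take the single best remaining cell) gives 385 points, worse by 13.
Next-best assignment: Osei→Section 4pm, Kapoor→Section 1pm, Varga→Section 3pm, Jensen→Section 10am, Bakr→Section 11am = 397 points.
Swapping Varga↔Osei (Varga→Section 4pm 19 points, Osei→Section 2pm 38 points) loses 92.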